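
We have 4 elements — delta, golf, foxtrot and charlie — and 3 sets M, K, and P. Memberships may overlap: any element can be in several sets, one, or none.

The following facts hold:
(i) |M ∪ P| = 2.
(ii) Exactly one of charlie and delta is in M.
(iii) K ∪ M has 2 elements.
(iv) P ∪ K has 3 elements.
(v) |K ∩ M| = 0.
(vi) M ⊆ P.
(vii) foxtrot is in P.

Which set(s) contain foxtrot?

foxtrot: P

From (vii): foxtrot ∈ P.
Suppose foxtrot ∈ M: no assignment then satisfies all the clues, so foxtrot ∉ M.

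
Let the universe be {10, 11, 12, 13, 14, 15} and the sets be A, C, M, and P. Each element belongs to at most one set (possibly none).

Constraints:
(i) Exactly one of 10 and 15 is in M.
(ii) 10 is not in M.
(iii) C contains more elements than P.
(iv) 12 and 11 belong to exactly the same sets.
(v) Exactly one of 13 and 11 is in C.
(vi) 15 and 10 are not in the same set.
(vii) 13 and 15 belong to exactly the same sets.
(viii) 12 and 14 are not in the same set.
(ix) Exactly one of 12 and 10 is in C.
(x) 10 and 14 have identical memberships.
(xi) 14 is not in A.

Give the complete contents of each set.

A = {}; C = {11, 12}; M = {13, 15}; P = {}

From (ii): 10 ∉ M.
From (xi): 14 ∉ A.
(i) (exactly one): 15 ∈ M.
(vii): 13 matches 15: 13 ∉ A.
(vii): 13 matches 15: 13 ∉ C.
(vii): 13 matches 15: 13 ∈ M.
(x): 10 matches 14: 10 ∉ A.
(x): 14 matches 10: 14 ∉ M.
(v) (exactly one): 11 ∈ C.
(iv): 12 matches 11: 12 ∉ A.
(iv): 12 matches 11: 12 ∈ C.
Suppose 10 ∈ P: no assignment then satisfies all the clues, so 10 ∉ P.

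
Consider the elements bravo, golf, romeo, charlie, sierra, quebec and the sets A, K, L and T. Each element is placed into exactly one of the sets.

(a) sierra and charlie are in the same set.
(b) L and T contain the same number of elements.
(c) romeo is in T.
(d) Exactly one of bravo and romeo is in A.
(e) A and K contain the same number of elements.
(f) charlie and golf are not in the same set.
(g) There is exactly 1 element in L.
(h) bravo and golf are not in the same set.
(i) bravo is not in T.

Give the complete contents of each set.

A = {bravo, quebec}; K = {charlie, sierra}; L = {golf}; T = {romeo}

From (c): romeo ∈ T.
From (i): bravo ∉ T.
(d) (exactly one): bravo ∈ A.
(h): golf ∉ A.
Suppose golf ∈ K: no assignment then satisfies all the clues, so golf ∉ K.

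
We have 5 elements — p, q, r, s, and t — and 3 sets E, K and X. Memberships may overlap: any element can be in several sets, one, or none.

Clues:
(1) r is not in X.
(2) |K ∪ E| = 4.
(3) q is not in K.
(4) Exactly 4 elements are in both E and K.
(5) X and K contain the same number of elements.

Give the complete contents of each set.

From (1): r ∉ X.
From (3): q ∉ K.
Suppose p ∉ E: no assignment then satisfies all the clues, so p ∈ E.

E = {p, r, s, t}; K = {p, r, s, t}; X = {p, q, s, t}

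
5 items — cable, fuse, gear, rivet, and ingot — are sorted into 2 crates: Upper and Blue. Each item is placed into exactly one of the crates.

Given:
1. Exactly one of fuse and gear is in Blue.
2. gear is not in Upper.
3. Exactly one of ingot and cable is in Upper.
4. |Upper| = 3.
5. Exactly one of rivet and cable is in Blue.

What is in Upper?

Upper = {fuse, ingot, rivet}

From (2): gear ∉ Upper.
Only one crate left: gear ∈ Blue.
(1) (exactly one): fuse ∉ Blue.
Only one crate left: fuse ∈ Upper.
Suppose cable ∈ Upper: no assignment then satisfies all the clues, so cable ∉ Upper.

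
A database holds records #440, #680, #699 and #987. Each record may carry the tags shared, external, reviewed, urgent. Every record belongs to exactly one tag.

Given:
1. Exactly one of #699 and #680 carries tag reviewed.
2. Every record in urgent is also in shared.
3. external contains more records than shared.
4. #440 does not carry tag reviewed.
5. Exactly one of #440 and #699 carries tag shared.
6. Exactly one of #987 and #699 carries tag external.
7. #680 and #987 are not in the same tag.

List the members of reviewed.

From (4): #440 ∉ reviewed.
Suppose #680 ∉ reviewed: no assignment then satisfies all the clues, so #680 ∈ reviewed.

reviewed = {#680}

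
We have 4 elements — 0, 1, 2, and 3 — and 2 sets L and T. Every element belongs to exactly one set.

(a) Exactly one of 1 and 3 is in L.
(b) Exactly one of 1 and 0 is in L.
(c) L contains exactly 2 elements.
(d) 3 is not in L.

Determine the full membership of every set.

From (d): 3 ∉ L.
(a) (exactly one): 1 ∈ L.
(b) (exactly one): 0 ∉ L.
(c): only 2 candidates remain for L, so all are in.
Only one set left: 0 ∈ T.
Only one set left: 3 ∈ T.

L = {1, 2}; T = {0, 3}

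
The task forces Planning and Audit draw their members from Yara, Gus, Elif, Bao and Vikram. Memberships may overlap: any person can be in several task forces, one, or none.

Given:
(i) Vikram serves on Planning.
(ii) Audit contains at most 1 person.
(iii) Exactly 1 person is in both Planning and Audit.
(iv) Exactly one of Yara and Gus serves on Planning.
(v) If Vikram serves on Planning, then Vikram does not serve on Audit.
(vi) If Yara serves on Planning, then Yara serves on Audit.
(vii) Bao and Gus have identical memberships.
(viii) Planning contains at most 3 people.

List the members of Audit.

Audit = {Yara}

From (i): Vikram ∈ Planning.
(v): Vikram ∉ Audit.
Suppose Yara ∉ Audit: no assignment then satisfies all the clues, so Yara ∈ Audit.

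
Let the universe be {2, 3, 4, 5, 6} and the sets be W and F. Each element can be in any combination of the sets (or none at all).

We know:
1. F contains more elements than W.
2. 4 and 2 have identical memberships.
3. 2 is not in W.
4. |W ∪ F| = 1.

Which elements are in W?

W = {}

From (3): 2 ∉ W.
(2): 4 matches 2: 4 ∉ W.
Suppose 3 ∈ W: no assignment then satisfies all the clues, so 3 ∉ W.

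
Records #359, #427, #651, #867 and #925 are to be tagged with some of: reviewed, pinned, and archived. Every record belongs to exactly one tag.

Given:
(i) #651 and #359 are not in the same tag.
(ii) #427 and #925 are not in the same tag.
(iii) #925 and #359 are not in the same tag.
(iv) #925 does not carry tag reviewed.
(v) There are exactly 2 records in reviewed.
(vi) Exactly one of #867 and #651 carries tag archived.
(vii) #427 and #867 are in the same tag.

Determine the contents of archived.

archived = {#651, #925}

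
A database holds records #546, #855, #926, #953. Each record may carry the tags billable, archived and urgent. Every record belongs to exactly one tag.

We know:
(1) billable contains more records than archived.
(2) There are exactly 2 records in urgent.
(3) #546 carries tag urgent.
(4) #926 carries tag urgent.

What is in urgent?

From (3): #546 ∈ urgent.
From (4): #926 ∈ urgent.
(2): urgent already has 2, so the rest are out.

urgent = {#546, #926}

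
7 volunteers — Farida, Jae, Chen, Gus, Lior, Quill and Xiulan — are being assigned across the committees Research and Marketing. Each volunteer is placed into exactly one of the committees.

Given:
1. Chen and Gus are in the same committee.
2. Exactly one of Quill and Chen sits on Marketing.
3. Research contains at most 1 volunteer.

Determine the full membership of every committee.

Research = {Quill}; Marketing = {Chen, Farida, Gus, Jae, Lior, Xiulan}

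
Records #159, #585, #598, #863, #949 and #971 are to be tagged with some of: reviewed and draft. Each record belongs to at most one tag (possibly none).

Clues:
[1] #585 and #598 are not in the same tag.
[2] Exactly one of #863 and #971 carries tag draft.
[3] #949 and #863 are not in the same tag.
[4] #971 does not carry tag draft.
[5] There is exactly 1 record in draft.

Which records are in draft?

draft = {#863}

From (4): #971 ∉ draft.
(2) (exactly one): #863 ∈ draft.
(3): #949 ∉ draft.
(5): draft already has 1, so the rest are out.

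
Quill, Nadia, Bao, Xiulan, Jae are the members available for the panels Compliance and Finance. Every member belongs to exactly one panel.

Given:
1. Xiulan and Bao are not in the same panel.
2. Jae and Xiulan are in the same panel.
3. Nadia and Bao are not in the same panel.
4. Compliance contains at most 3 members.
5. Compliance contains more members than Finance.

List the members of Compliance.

Compliance = {Jae, Nadia, Xiulan}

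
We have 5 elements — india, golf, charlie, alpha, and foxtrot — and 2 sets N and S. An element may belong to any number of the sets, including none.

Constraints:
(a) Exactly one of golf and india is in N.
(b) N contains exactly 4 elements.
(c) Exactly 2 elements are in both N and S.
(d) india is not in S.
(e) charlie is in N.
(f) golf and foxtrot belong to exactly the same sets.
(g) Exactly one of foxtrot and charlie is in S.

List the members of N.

N = {alpha, charlie, foxtrot, golf}

From (d): india ∉ S.
From (e): charlie ∈ N.
Suppose india ∈ N: no assignment then satisfies all the clues, so india ∉ N.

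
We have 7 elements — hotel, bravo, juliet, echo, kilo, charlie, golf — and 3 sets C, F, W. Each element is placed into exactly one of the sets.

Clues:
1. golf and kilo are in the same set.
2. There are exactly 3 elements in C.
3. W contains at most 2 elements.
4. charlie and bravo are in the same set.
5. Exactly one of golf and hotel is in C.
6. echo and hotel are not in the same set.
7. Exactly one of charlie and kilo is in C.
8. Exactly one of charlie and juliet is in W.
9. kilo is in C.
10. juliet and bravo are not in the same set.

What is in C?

C = {echo, golf, kilo}

From (9): kilo ∈ C.
(1): golf matches kilo: golf ∈ C.
(5) (exactly one): hotel ∉ C.
(7) (exactly one): charlie ∉ C.
(4): bravo matches charlie: bravo ∉ C.
Suppose juliet ∈ C: no assignment then satisfies all the clues, so juliet ∉ C.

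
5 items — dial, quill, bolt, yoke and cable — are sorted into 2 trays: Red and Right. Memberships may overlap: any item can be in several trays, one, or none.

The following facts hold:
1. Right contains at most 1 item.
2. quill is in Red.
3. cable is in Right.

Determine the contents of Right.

Right = {cable}

From (2): quill ∈ Red.
From (3): cable ∈ Right.
(1): Right already has 1, so the rest are out.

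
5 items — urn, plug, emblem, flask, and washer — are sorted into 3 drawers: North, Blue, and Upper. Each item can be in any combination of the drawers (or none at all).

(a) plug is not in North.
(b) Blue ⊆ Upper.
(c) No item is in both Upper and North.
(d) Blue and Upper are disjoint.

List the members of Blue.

Blue = {}

From (a): plug ∉ North.
Suppose urn ∈ Blue: no assignment then satisfies all the clues, so urn ∉ Blue.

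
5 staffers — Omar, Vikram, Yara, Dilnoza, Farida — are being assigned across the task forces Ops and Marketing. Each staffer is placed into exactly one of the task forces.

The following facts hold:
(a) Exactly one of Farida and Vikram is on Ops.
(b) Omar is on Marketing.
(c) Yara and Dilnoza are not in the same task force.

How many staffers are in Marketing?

3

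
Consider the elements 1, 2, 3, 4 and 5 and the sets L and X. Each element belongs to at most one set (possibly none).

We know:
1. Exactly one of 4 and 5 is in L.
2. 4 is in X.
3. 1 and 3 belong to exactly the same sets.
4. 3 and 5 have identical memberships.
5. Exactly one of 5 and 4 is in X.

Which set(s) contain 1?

From (2): 4 ∈ X.
(1) (exactly one): 5 ∈ L.
(4): 3 matches 5: 3 ∈ L.
(3): 1 matches 3: 1 ∈ L.

1: L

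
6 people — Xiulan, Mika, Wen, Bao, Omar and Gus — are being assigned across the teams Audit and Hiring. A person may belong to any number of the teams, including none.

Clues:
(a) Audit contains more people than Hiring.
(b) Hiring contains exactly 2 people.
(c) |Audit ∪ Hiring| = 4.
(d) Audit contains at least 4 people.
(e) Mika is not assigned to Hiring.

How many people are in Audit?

4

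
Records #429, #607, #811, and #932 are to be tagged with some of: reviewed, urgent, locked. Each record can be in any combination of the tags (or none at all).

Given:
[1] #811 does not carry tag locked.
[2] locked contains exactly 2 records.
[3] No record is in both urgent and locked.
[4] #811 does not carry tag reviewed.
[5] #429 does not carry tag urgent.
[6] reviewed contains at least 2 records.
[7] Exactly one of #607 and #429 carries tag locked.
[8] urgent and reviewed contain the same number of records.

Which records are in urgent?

From (1): #811 ∉ locked.
From (4): #811 ∉ reviewed.
From (5): #429 ∉ urgent.
Suppose #607 ∉ urgent: no assignment then satisfies all the clues, so #607 ∈ urgent.

urgent = {#607, #811}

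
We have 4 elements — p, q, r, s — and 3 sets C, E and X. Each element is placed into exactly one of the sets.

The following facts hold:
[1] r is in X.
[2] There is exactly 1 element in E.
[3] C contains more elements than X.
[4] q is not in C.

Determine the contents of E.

E = {q}

From (1): r ∈ X.
From (4): q ∉ C.
Suppose p ∈ E: no assignment then satisfies all the clues, so p ∉ E.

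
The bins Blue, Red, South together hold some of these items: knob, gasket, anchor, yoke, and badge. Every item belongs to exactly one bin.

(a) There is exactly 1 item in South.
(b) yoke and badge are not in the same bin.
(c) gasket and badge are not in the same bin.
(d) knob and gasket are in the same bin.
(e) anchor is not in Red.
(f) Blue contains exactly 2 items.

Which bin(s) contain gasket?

gasket: Red

From (e): anchor ∉ Red.
Suppose gasket ∈ Blue: no assignment then satisfies all the clues, so gasket ∉ Blue.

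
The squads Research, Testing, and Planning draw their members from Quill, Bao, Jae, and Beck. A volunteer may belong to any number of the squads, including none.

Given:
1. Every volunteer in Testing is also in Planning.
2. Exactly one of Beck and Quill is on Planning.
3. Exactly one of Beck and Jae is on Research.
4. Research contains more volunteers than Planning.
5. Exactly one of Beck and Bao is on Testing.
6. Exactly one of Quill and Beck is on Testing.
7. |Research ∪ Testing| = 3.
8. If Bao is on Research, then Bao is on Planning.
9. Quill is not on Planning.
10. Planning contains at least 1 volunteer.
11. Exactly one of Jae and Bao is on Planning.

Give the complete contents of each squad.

Research = {Bao, Beck, Quill}; Testing = {Beck}; Planning = {Bao, Beck}

From (9): Quill ∉ Planning.
(1) contrapositive: Quill ∉ Testing.
(2) (exactly one): Beck ∈ Planning.
(6) (exactly one): Beck ∈ Testing.
(5) (exactly one): Bao ∉ Testing.
Suppose Quill ∉ Research: no assignment then satisfies all the clues, so Quill ∈ Research.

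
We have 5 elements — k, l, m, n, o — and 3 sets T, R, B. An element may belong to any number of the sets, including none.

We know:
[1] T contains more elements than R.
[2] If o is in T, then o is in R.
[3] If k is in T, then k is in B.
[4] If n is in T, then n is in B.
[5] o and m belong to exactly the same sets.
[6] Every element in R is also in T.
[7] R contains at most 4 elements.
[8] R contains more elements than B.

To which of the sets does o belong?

o: R, T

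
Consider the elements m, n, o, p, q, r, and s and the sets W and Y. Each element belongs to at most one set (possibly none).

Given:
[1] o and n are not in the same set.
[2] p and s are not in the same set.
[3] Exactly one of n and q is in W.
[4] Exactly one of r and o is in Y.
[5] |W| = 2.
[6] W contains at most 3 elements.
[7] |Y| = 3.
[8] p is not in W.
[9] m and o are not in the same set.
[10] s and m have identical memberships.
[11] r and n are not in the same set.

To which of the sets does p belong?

p: none

From (8): p ∉ W.
Suppose p ∈ Y: no assignment then satisfies all the clues, so p ∉ Y.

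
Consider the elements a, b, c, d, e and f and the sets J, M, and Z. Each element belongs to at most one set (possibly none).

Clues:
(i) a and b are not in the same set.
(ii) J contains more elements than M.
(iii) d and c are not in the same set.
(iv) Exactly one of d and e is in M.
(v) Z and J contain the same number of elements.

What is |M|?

1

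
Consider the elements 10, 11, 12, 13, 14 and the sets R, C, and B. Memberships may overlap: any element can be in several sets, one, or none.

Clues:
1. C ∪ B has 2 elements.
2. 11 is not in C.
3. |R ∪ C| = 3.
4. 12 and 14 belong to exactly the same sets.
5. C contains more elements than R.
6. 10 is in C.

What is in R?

R = {11}

From (2): 11 ∉ C.
From (6): 10 ∈ C.
Suppose 10 ∈ R: no assignment then satisfies all the clues, so 10 ∉ R.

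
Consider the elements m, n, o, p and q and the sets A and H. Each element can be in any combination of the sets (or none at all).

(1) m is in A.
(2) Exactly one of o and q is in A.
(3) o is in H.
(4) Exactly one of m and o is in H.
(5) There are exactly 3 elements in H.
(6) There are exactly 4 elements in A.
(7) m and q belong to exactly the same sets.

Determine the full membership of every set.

From (1): m ∈ A.
From (3): o ∈ H.
(4) (exactly one): m ∉ H.
(7): q matches m: q ∈ A.
(7): q matches m: q ∉ H.
(2) (exactly one): o ∉ A.
(5): only 3 candidates remain for H, so all are in.
(6): only 4 candidates remain for A, so all are in.

A = {m, n, p, q}; H = {n, o, p}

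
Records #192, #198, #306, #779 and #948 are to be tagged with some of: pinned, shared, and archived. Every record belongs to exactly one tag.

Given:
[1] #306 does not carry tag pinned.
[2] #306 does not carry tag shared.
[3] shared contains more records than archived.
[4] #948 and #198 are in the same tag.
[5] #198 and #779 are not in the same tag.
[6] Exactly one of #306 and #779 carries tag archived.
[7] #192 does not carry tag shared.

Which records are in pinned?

pinned = {#192, #779}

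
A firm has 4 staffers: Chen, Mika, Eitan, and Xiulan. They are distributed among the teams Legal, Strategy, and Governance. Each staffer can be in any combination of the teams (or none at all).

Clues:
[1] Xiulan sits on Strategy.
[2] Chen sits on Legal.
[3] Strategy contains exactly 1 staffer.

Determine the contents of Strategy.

Strategy = {Xiulan}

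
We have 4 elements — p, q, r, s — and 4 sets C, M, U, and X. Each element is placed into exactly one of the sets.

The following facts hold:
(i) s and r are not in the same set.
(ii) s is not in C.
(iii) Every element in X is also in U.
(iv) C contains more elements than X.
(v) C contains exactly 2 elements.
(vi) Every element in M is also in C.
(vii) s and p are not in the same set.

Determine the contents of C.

C = {p, r}

From (ii): s ∉ C.
(vi) contrapositive: s ∉ M.
Suppose p ∉ C: no assignment then satisfies all the clues, so p ∈ C.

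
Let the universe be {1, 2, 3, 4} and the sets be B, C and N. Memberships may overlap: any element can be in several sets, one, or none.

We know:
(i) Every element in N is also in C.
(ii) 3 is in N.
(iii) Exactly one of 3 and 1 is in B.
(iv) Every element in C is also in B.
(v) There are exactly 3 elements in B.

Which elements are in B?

B = {2, 3, 4}

From (ii): 3 ∈ N.
(i) with 3 ∈ N: 3 ∈ C.
(iv) with 3 ∈ C: 3 ∈ B.
(iii) (exactly one): 1 ∉ B.
(iv) contrapositive: 1 ∉ C.
(v): only 3 candidates remain for B, so all are in.
(i) contrapositive: 1 ∉ N.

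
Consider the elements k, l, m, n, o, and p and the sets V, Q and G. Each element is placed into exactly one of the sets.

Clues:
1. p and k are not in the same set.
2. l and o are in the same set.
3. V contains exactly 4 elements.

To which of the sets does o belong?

o: V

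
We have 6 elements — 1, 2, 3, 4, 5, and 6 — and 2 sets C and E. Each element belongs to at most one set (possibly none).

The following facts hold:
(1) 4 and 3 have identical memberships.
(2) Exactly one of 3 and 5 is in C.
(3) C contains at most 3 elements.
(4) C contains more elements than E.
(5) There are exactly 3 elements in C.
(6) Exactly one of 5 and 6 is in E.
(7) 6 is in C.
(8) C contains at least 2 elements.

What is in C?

From (7): 6 ∈ C.
(6) (exactly one): 5 ∈ E.
(2) (exactly one): 3 ∈ C.
(1): 4 matches 3: 4 ∈ C.
(3): C already has 3, so the rest are out.

C = {3, 4, 6}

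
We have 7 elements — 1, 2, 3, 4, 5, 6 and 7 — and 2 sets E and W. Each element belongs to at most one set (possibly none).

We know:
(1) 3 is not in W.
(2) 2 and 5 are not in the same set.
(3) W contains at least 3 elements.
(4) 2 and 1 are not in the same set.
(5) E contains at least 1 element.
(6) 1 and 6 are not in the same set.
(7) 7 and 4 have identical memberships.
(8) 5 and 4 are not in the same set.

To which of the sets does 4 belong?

4: W

From (1): 3 ∉ W.
Suppose 4 ∈ E: no assignment then satisfies all the clues, so 4 ∉ E.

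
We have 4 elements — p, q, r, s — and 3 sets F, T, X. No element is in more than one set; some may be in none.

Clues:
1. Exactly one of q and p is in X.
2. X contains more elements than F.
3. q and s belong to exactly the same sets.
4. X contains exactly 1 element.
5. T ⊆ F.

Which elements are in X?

X = {p}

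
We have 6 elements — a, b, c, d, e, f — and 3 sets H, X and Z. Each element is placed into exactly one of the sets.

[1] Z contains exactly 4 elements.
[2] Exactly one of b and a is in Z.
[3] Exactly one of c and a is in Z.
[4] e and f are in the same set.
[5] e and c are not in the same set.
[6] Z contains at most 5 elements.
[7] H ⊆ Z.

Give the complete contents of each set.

H = {}; X = {b, c}; Z = {a, d, e, f}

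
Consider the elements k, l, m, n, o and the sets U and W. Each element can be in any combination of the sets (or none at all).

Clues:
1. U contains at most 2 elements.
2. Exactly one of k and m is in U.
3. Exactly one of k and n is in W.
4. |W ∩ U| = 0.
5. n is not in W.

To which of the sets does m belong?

m: U

From (5): n ∉ W.
(3) (exactly one): k ∈ W.
Suppose m ∉ U: no assignment then satisfies all the clues, so m ∈ U.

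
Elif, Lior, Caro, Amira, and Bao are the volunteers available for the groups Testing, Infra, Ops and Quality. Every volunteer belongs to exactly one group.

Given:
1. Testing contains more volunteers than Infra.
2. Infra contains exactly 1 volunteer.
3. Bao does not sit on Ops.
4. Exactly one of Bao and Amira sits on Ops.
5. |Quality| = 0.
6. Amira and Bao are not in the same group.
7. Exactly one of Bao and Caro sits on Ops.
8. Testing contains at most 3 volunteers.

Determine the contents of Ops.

Ops = {Amira, Caro}

From (3): Bao ∉ Ops.
(4) (exactly one): Amira ∈ Ops.
(5): Quality already has 0, so the rest are out.
(7) (exactly one): Caro ∈ Ops.
Suppose Elif ∈ Ops: no assignment then satisfies all the clues, so Elif ∉ Ops.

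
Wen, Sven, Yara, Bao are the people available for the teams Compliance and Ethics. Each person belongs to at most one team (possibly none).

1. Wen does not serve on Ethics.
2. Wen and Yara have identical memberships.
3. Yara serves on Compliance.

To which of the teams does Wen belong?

Wen: Compliance

From (1): Wen ∉ Ethics.
From (3): Yara ∈ Compliance.
(2): Wen matches Yara: Wen ∈ Compliance.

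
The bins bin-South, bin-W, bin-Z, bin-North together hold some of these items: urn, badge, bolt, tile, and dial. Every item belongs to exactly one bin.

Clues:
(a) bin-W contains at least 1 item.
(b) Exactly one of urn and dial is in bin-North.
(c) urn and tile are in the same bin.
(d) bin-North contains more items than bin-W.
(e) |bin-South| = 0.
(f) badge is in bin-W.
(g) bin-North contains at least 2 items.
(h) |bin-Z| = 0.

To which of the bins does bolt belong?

bolt: bin-North

From (f): badge ∈ bin-W.
(e): bin-South already has 0, so the rest are out.
(h): bin-Z already has 0, so the rest are out.
Suppose bolt ∈ bin-W: no assignment then satisfies all the clues, so bolt ∉ bin-W.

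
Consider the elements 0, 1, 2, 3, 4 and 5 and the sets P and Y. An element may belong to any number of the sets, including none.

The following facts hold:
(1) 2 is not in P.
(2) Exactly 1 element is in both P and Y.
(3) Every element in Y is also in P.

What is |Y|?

1

From (1): 2 ∉ P.
(3) contrapositive: 2 ∉ Y.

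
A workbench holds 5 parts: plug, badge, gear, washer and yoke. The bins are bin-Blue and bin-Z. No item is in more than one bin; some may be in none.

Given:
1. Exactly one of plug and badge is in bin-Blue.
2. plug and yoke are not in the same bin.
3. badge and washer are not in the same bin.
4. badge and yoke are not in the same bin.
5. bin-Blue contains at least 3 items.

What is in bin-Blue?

bin-Blue = {gear, plug, washer}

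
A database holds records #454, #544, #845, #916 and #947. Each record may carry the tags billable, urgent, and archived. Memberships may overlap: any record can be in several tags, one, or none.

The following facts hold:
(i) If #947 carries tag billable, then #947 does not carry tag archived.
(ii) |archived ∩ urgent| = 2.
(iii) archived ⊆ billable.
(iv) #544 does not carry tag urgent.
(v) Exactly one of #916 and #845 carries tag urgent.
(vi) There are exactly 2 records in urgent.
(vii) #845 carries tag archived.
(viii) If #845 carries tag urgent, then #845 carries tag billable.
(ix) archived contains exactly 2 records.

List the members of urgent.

urgent = {#454, #845}

From (iv): #544 ∉ urgent.
From (vii): #845 ∈ archived.
(iii) with #845 ∈ archived: #845 ∈ billable.
Suppose #454 ∉ urgent: no assignment then satisfies all the clues, so #454 ∈ urgent.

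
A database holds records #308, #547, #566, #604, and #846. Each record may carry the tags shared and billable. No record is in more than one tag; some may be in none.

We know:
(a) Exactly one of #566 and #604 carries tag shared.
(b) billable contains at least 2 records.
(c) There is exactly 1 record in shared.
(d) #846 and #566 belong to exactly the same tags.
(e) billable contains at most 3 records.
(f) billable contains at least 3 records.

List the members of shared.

shared = {#604}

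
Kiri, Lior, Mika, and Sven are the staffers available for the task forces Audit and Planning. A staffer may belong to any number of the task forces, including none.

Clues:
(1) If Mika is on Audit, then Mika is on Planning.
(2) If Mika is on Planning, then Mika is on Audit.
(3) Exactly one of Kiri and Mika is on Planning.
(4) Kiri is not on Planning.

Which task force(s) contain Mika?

Mika: Audit, Planning

From (4): Kiri ∉ Planning.
(3) (exactly one): Mika ∈ Planning.
(2): Mika ∈ Audit.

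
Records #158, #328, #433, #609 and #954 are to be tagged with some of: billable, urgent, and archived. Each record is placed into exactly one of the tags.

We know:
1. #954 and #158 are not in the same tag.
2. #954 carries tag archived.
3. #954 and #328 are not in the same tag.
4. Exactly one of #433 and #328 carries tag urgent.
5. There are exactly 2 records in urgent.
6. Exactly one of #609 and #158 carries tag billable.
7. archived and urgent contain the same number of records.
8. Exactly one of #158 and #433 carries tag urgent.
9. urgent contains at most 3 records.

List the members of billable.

billable = {#609}

From (2): #954 ∈ archived.
(1): #158 ∉ archived.
(3): #328 ∉ archived.
Suppose #158 ∈ billable: no assignment then satisfies all the clues, so #158 ∉ billable.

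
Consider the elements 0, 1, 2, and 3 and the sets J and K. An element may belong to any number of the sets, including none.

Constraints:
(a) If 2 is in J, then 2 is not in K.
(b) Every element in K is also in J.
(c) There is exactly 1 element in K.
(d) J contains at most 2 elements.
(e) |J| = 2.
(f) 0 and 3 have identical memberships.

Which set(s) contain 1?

1: J, K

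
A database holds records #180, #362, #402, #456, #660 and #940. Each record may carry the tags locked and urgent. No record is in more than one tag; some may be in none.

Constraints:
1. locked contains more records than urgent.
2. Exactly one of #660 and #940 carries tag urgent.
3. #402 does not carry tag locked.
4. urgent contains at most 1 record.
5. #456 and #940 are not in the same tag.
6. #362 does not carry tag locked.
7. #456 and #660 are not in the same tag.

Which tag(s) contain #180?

#180: locked

From (3): #402 ∉ locked.
From (6): #362 ∉ locked.
Suppose #180 ∉ locked: no assignment then satisfies all the clues, so #180 ∈ locked.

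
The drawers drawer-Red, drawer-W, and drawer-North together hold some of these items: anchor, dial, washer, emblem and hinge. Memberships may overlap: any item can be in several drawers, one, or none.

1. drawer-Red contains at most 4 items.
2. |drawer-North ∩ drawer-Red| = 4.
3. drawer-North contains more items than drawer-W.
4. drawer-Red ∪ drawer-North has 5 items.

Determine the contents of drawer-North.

drawer-North = {anchor, dial, emblem, hinge, washer}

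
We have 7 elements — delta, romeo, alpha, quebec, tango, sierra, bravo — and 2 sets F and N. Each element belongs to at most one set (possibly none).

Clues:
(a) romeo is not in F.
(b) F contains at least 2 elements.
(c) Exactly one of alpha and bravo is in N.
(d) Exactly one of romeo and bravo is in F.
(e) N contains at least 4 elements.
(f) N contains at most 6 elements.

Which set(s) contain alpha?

alpha: N

From (a): romeo ∉ F.
(d) (exactly one): bravo ∈ F.
(c) (exactly one): alpha ∈ N.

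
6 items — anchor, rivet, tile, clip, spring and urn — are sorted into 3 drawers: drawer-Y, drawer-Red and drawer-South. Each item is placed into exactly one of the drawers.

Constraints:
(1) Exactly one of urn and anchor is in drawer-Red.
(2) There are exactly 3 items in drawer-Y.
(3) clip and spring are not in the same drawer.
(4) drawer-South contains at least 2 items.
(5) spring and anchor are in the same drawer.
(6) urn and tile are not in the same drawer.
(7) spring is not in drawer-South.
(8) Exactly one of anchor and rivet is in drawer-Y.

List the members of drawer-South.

drawer-South = {clip, rivet}

From (7): spring ∉ drawer-South.
(5): anchor matches spring: anchor ∉ drawer-South.
Suppose rivet ∉ drawer-South: no assignment then satisfies all the clues, so rivet ∈ drawer-South.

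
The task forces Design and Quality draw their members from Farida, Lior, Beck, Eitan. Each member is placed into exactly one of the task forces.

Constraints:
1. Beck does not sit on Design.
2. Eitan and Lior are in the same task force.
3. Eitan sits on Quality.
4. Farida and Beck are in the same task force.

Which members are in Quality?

Quality = {Beck, Eitan, Farida, Lior}

From (1): Beck ∉ Design.
From (3): Eitan ∈ Quality.
(2): Lior matches Eitan: Lior ∉ Design.
(2): Lior matches Eitan: Lior ∈ Quality.
(4): Farida matches Beck: Farida ∉ Design.
Only one task force left: Farida ∈ Quality.
Only one task force left: Beck ∈ Quality.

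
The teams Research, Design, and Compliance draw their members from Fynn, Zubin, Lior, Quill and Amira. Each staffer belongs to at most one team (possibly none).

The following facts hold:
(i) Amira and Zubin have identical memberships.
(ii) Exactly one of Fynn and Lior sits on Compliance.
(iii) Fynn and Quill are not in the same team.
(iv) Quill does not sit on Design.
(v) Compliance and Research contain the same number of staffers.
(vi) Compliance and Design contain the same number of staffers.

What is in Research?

Research = {Quill}

From (iv): Quill ∉ Design.
Suppose Fynn ∈ Research: no assignment then satisfies all the clues, so Fynn ∉ Research.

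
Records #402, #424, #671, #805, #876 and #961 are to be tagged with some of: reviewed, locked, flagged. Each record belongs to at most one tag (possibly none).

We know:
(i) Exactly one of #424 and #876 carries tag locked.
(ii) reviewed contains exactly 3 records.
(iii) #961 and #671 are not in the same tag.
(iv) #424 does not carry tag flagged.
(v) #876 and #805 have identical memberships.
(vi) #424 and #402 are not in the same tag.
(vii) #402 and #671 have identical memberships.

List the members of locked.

locked = {#424}

From (iv): #424 ∉ flagged.
Suppose #402 ∈ locked: no assignment then satisfies all the clues, so #402 ∉ locked.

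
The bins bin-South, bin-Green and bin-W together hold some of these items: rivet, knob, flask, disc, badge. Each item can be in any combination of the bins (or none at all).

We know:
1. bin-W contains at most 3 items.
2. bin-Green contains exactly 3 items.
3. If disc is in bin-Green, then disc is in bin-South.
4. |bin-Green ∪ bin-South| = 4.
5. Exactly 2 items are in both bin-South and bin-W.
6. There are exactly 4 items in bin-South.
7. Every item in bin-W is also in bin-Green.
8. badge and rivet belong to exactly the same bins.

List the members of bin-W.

bin-W = {badge, rivet}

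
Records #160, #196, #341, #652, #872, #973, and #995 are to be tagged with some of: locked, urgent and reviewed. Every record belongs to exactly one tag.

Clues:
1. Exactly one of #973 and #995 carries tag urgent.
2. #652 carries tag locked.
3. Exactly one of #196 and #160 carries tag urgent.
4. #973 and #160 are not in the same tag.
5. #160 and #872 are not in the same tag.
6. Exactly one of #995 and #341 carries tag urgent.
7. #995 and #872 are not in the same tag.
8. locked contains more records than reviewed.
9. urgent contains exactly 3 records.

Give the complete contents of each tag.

locked = {#160, #652, #995}; urgent = {#196, #341, #973}; reviewed = {#872}

From (2): #652 ∈ locked.
Suppose #160 ∉ locked: no assignment then satisfies all the clues, so #160 ∈ locked.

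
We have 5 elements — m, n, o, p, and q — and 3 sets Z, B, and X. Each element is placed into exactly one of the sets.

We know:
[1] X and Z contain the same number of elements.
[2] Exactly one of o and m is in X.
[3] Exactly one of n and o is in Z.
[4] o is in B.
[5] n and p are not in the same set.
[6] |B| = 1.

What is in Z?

Z = {n, q}

From (4): o ∈ B.
(2) (exactly one): m ∈ X.
(3) (exactly one): n ∈ Z.
(5): p ∉ Z.
(6): B already has 1, so the rest are out.
Only one set left: p ∈ X.
Suppose q ∉ Z: no assignment then satisfies all the clues, so q ∈ Z.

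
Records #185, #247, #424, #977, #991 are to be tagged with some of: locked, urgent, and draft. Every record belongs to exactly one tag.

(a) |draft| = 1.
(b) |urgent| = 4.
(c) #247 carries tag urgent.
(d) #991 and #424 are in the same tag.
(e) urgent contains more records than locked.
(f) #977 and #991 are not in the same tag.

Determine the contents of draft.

draft = {#977}

From (c): #247 ∈ urgent.
Suppose #185 ∈ draft: no assignment then satisfies all the clues, so #185 ∉ draft.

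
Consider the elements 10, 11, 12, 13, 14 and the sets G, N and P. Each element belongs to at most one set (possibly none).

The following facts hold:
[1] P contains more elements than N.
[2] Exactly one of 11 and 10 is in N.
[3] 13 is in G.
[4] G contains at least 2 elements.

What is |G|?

From (3): 13 ∈ G.
Suppose 12 ∈ N: no assignment then satisfies all the clues, so 12 ∉ N.

2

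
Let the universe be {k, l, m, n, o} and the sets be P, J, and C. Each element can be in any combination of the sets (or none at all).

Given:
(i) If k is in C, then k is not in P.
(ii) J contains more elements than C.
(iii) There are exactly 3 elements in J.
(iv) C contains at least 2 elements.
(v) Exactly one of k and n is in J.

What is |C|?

2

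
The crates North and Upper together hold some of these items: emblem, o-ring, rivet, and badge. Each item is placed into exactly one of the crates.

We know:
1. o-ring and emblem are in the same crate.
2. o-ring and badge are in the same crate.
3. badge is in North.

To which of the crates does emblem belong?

From (3): badge ∈ North.
(2): o-ring matches badge: o-ring ∈ North.
(1): emblem matches o-ring: emblem ∈ North.

emblem: North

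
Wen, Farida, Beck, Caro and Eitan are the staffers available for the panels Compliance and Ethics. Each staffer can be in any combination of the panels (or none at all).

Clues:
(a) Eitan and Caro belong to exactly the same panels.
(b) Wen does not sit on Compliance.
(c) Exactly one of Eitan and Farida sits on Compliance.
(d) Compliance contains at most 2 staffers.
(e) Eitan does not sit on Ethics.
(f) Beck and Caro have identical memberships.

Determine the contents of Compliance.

Compliance = {Farida}

From (b): Wen ∉ Compliance.
From (e): Eitan ∉ Ethics.
(a): Caro matches Eitan: Caro ∉ Ethics.
(f): Beck matches Caro: Beck ∉ Ethics.
Suppose Farida ∉ Compliance: no assignment then satisfies all the clues, so Farida ∈ Compliance.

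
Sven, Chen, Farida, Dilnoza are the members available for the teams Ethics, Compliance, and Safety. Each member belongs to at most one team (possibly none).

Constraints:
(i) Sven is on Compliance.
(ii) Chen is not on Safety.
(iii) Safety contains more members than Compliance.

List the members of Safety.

Safety = {Dilnoza, Farida}

From (i): Sven ∈ Compliance.
From (ii): Chen ∉ Safety.
Suppose Farida ∉ Safety: no assignment then satisfies all the clues, so Farida ∈ Safety.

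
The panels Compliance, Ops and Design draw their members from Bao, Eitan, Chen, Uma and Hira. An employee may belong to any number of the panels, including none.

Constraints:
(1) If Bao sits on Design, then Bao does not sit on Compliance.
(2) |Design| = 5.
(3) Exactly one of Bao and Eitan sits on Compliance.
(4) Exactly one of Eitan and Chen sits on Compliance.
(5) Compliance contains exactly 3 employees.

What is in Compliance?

(2): only 5 candidates remain for Design, so all are in.
(1): Bao ∉ Compliance.
(3) (exactly one): Eitan ∈ Compliance.
(4) (exactly one): Chen ∉ Compliance.
(5): only 3 candidates remain for Compliance, so all are in.

Compliance = {Eitan, Hira, Uma}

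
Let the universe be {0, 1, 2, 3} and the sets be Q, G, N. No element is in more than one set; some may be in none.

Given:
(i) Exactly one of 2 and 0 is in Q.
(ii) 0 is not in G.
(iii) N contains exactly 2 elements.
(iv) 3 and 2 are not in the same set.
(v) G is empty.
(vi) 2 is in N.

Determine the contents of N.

From (ii): 0 ∉ G.
From (vi): 2 ∈ N.
(i) (exactly one): 0 ∈ Q.
(iv): 3 ∉ N.
(v): G already has 0, so the rest are out.
(iii): only 2 candidates remain for N, so all are in.

N = {1, 2}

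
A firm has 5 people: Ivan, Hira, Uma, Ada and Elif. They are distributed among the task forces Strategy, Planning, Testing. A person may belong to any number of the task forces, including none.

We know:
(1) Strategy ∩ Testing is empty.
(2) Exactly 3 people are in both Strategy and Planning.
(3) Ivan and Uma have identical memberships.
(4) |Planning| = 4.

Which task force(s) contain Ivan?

Ivan: Planning, Strategy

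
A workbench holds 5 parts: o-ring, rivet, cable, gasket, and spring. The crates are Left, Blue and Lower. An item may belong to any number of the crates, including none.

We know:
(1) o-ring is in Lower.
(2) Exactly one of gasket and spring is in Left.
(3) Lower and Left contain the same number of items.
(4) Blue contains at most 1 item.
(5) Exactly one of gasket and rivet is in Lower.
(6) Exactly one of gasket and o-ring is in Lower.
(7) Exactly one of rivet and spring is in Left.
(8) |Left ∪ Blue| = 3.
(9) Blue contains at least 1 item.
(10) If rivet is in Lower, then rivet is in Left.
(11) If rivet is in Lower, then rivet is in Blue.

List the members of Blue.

From (1): o-ring ∈ Lower.
(6) (exactly one): gasket ∉ Lower.
(5) (exactly one): rivet ∈ Lower.
(10): rivet ∈ Left.
(11): rivet ∈ Blue.
(4): Blue already has 1, so the rest are out.
(7) (exactly one): spring ∉ Left.
(2) (exactly one): gasket ∈ Left.

Blue = {rivet}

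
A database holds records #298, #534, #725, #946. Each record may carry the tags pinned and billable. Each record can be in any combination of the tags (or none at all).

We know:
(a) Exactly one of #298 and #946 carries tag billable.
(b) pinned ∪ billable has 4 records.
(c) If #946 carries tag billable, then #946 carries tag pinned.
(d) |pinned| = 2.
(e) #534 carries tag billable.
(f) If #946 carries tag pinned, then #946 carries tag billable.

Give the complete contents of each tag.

pinned = {#298, #946}; billable = {#534, #725, #946}

From (e): #534 ∈ billable.
Suppose #298 ∉ pinned: no assignment then satisfies all the clues, so #298 ∈ pinned.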